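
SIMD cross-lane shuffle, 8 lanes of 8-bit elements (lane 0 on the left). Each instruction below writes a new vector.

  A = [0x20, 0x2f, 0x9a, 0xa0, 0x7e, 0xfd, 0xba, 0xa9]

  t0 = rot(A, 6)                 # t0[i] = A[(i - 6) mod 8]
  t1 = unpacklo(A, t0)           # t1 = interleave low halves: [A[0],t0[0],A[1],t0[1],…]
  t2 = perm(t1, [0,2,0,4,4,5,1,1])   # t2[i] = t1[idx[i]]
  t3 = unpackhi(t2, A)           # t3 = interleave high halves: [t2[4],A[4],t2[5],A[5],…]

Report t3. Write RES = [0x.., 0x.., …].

RES = [0x9a, 0x7e, 0x7e, 0xfd, 0x9a, 0xba, 0x9a, 0xa9]

→ t0 |9a|a0|7e|fd|ba|a9|20|2f|
→ t1 |20|9a|2f|a0|9a|7e|a0|fd|
→ t2 |20|2f|20|9a|9a|7e|9a|9a|
→ t3 |9a|7e|7e|fd|9a|ba|9a|a9|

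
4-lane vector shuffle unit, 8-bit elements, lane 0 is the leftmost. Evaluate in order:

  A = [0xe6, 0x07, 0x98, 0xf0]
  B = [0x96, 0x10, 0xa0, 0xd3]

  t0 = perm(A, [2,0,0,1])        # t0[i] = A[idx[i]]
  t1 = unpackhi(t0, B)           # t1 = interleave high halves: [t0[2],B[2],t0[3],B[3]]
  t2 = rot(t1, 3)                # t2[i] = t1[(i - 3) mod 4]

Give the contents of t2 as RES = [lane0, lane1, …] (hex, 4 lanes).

RES = [0xa0, 0x07, 0xd3, 0xe6]

t0 = [0x98, 0xe6, 0xe6, 0x07]
t1 = [0xe6, 0xa0, 0x07, 0xd3]
t2 = [0xa0, 0x07, 0xd3, 0xe6]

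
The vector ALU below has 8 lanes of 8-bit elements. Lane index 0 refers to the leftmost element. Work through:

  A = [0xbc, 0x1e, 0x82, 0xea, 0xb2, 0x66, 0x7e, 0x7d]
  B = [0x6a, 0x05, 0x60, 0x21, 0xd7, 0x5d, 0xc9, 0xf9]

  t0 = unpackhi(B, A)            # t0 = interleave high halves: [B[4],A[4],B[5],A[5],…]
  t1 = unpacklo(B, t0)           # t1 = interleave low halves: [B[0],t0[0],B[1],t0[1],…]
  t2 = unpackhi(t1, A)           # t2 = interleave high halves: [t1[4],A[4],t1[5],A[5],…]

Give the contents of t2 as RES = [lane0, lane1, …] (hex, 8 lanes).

RES = [ 0x60  0xb2  0x5d  0x66  0x21  0x7e  0x66  0x7d ]

  t0: d7 b2 5d 66 c9 7e f9 7d
  t1: 6a d7 05 b2 60 5d 21 66
  t2: 60 b2 5d 66 21 7e 66 7d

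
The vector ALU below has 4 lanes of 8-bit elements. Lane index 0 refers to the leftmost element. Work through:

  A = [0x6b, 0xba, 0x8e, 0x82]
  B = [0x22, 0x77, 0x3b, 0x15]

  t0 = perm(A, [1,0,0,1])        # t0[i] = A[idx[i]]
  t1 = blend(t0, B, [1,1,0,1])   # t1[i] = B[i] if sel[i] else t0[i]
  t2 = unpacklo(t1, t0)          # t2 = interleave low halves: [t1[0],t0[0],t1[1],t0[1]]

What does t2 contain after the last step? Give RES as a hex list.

→ t0 |ba|6b|6b|ba|
→ t1 |22|77|6b|15|
→ t2 |22|ba|77|6b|

RES = [0x22, 0xba, 0x77, 0x6b]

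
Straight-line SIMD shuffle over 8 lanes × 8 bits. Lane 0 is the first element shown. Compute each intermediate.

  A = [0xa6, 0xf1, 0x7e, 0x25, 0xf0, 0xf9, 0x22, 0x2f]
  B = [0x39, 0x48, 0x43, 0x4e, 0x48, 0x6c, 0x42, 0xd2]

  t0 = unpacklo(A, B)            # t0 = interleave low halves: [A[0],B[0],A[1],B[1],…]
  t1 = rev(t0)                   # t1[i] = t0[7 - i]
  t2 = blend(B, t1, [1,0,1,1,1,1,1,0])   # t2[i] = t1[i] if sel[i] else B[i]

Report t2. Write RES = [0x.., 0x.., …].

RES = [0x4e, 0x48, 0x43, 0x7e, 0x48, 0xf1, 0x39, 0xd2]

  t0: a6 39 f1 48 7e 43 25 4e
  t1: 4e 25 43 7e 48 f1 39 a6
  t2: 4e 48 43 7e 48 f1 39 d2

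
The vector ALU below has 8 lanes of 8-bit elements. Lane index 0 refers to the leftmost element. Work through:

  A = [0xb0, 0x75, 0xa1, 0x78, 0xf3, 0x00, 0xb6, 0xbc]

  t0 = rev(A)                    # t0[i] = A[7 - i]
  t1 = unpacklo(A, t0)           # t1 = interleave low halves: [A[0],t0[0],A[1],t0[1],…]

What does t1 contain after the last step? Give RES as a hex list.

→ t0 |bc|b6|00|f3|78|a1|75|b0|
→ t1 |b0|bc|75|b6|a1|00|78|f3|

RES = [ 0xb0  0xbc  0x75  0xb6  0xa1  0x00  0x78  0xf3 ]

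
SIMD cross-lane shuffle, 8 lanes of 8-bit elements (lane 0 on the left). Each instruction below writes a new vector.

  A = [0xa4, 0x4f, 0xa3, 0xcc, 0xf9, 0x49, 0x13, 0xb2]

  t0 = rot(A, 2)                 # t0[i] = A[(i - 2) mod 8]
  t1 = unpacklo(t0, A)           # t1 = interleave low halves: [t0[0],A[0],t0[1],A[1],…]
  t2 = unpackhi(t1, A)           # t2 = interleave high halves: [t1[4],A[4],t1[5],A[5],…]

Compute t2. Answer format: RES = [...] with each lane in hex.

RES = [ 0xa4  0xf9  0xa3  0x49  0x4f  0x13  0xcc  0xb2 ]

  t0: 13 b2 a4 4f a3 cc f9 49
  t1: 13 a4 b2 4f a4 a3 4f cc
  t2: a4 f9 a3 49 4f 13 cc b2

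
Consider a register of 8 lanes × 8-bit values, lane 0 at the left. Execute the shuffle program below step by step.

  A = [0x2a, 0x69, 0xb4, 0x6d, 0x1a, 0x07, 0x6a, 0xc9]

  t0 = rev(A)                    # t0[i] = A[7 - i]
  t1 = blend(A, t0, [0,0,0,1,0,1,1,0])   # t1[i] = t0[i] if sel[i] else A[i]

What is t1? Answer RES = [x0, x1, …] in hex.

RES = [0x2a, 0x69, 0xb4, 0x1a, 0x1a, 0xb4, 0x69, 0xc9]

→ t0 |c9|6a|07|1a|6d|b4|69|2a|
→ t1 |2a|69|b4|1a|1a|b4|69|c9|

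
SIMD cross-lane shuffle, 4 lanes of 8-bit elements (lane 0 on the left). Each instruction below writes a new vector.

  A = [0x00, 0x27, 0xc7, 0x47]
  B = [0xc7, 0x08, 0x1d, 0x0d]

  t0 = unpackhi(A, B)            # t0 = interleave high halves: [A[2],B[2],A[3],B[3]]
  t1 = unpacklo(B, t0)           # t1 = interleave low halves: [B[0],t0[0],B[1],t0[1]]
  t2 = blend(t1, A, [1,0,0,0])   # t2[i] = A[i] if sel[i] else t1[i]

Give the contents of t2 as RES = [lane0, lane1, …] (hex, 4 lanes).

RES = [ 0x00  0xc7  0x08  0x1d ]

t0 = [0xc7, 0x1d, 0x47, 0x0d]
t1 = [0xc7, 0xc7, 0x08, 0x1d]
t2 = [0x00, 0xc7, 0x08, 0x1d]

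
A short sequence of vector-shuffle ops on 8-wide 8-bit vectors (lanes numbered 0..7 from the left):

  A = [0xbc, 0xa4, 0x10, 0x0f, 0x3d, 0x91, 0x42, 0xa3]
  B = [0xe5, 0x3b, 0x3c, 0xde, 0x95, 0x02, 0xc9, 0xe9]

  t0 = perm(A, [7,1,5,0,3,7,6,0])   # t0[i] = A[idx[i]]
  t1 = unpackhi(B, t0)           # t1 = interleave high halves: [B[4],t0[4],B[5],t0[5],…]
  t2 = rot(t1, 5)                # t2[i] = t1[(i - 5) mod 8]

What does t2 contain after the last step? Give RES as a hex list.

RES = [ 0xa3  0xc9  0x42  0xe9  0xbc  0x95  0x0f  0x02 ]

  t0: a3 a4 91 bc 0f a3 42 bc
  t1: 95 0f 02 a3 c9 42 e9 bc
  t2: a3 c9 42 e9 bc 95 0f 02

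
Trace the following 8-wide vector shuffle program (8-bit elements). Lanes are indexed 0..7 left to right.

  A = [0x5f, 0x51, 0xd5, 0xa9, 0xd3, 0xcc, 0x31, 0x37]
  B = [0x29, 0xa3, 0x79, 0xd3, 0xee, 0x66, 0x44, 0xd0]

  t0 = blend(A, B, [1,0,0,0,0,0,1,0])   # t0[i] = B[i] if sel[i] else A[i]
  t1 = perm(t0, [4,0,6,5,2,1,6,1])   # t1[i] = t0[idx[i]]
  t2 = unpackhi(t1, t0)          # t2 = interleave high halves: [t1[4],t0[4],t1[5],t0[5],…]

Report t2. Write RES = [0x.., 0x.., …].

RES = [0xd5, 0xd3, 0x51, 0xcc, 0x44, 0x44, 0x51, 0x37]

t0 = [0x29, 0x51, 0xd5, 0xa9, 0xd3, 0xcc, 0x44, 0x37]
t1 = [0xd3, 0x29, 0x44, 0xcc, 0xd5, 0x51, 0x44, 0x51]
t2 = [0xd5, 0xd3, 0x51, 0xcc, 0x44, 0x44, 0x51, 0x37]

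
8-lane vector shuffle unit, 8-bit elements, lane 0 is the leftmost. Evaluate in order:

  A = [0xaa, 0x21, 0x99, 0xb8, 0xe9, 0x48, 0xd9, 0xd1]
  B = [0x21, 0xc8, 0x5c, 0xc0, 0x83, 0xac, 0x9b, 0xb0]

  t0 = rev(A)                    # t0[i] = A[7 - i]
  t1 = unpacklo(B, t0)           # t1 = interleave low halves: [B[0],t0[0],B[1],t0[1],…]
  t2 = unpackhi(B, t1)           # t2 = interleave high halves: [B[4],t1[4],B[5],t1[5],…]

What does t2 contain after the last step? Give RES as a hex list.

→ t0 |d1|d9|48|e9|b8|99|21|aa|
→ t1 |21|d1|c8|d9|5c|48|c0|e9|
→ t2 |83|5c|ac|48|9b|c0|b0|e9|

RES = [0x83, 0x5c, 0xac, 0x48, 0x9b, 0xc0, 0xb0, 0xe9]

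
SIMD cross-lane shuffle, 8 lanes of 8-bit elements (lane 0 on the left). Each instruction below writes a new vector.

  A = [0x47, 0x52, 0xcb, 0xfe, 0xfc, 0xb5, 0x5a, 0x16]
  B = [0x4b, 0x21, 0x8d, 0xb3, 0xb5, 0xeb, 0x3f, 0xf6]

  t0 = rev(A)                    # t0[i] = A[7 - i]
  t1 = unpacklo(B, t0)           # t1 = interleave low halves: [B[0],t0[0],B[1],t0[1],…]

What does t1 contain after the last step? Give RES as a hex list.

t0 = [0x16, 0x5a, 0xb5, 0xfc, 0xfe, 0xcb, 0x52, 0x47]
t1 = [0x4b, 0x16, 0x21, 0x5a, 0x8d, 0xb5, 0xb3, 0xfc]

RES = [ 0x4b  0x16  0x21  0x5a  0x8d  0xb5  0xb3  0xfc ]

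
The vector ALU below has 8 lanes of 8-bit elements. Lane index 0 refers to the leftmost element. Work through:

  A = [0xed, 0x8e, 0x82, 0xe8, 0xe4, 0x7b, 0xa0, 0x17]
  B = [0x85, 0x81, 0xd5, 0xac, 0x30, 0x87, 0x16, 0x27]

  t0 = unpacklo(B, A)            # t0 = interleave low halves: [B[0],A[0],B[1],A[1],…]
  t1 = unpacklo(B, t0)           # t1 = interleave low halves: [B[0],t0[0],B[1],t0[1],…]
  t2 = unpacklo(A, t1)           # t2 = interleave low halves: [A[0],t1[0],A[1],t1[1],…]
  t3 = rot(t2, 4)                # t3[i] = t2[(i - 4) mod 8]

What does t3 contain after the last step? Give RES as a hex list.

RES = [0x82, 0x81, 0xe8, 0xed, 0xed, 0x85, 0x8e, 0x85]

→ t0 |85|ed|81|8e|d5|82|ac|e8|
→ t1 |85|85|81|ed|d5|81|ac|8e|
→ t2 |ed|85|8e|85|82|81|e8|ed|
→ t3 |82|81|e8|ed|ed|85|8e|85|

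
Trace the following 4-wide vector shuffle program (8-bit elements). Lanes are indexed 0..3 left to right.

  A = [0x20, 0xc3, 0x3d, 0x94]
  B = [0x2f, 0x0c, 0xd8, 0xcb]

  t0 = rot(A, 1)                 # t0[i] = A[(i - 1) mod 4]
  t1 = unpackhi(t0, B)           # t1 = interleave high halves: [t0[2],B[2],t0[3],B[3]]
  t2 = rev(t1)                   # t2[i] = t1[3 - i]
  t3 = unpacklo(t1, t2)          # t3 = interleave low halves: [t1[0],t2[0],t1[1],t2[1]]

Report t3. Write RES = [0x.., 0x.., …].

RES = [0xc3, 0xcb, 0xd8, 0x3d]

  t0: 94 20 c3 3d
  t1: c3 d8 3d cb
  t2: cb 3d d8 c3
  t3: c3 cb d8 3d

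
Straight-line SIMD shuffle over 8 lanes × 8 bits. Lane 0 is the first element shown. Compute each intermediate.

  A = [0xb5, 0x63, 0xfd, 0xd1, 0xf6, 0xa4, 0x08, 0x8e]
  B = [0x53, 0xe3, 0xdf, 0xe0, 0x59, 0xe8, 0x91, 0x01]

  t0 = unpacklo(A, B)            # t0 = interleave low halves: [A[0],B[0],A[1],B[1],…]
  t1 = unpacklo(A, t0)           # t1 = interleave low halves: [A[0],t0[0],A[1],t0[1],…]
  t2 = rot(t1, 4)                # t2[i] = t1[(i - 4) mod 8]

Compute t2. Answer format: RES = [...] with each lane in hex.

RES = [0xfd, 0x63, 0xd1, 0xe3, 0xb5, 0xb5, 0x63, 0x53]

t0 = [0xb5, 0x53, 0x63, 0xe3, 0xfd, 0xdf, 0xd1, 0xe0]
t1 = [0xb5, 0xb5, 0x63, 0x53, 0xfd, 0x63, 0xd1, 0xe3]
t2 = [0xfd, 0x63, 0xd1, 0xe3, 0xb5, 0xb5, 0x63, 0x53]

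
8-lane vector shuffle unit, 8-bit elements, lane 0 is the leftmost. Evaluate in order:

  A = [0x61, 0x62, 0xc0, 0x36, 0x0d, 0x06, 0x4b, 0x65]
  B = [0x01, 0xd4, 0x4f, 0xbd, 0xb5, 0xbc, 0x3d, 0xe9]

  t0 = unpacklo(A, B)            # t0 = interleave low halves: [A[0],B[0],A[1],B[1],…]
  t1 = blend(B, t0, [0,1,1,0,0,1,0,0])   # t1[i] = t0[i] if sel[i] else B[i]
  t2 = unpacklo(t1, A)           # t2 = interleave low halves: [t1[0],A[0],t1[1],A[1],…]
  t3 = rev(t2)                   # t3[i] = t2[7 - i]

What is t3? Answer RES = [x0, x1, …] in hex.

RES = [0x36, 0xbd, 0xc0, 0x62, 0x62, 0x01, 0x61, 0x01]

t0 = [0x61, 0x01, 0x62, 0xd4, 0xc0, 0x4f, 0x36, 0xbd]
t1 = [0x01, 0x01, 0x62, 0xbd, 0xb5, 0x4f, 0x3d, 0xe9]
t2 = [0x01, 0x61, 0x01, 0x62, 0x62, 0xc0, 0xbd, 0x36]
t3 = [0x36, 0xbd, 0xc0, 0x62, 0x62, 0x01, 0x61, 0x01]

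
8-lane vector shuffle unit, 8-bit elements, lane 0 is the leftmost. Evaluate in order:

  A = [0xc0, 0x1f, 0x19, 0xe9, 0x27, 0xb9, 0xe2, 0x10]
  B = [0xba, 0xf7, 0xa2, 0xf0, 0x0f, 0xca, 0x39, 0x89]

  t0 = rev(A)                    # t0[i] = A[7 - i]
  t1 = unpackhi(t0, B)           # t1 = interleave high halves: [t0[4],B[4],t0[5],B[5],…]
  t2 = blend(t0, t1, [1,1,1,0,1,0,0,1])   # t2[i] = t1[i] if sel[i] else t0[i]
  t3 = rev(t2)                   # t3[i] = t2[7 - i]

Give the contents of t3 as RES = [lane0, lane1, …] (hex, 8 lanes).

t0 = [0x10, 0xe2, 0xb9, 0x27, 0xe9, 0x19, 0x1f, 0xc0]
t1 = [0xe9, 0x0f, 0x19, 0xca, 0x1f, 0x39, 0xc0, 0x89]
t2 = [0xe9, 0x0f, 0x19, 0x27, 0x1f, 0x19, 0x1f, 0x89]
t3 = [0x89, 0x1f, 0x19, 0x1f, 0x27, 0x19, 0x0f, 0xe9]

RES = [ 0x89  0x1f  0x19  0x1f  0x27  0x19  0x0f  0xe9 ]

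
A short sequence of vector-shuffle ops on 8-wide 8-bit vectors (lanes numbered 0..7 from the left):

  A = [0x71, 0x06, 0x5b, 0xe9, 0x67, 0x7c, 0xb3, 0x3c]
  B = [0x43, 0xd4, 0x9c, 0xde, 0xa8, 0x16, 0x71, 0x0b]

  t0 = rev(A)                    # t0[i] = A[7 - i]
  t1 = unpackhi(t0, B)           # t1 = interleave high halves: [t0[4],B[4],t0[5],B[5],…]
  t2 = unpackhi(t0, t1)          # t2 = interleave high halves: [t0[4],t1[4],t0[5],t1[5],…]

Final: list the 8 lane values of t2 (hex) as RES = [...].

RES = [0xe9, 0x06, 0x5b, 0x71, 0x06, 0x71, 0x71, 0x0b]

t0 = [0x3c, 0xb3, 0x7c, 0x67, 0xe9, 0x5b, 0x06, 0x71]
t1 = [0xe9, 0xa8, 0x5b, 0x16, 0x06, 0x71, 0x71, 0x0b]
t2 = [0xe9, 0x06, 0x5b, 0x71, 0x06, 0x71, 0x71, 0x0b]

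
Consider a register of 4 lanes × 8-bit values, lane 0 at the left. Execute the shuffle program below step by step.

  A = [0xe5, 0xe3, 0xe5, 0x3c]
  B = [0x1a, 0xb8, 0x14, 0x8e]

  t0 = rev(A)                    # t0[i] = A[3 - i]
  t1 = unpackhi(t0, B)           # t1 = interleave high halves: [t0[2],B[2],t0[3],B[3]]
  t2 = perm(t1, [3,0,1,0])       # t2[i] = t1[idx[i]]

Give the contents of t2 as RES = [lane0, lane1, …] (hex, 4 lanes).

RES = [ 0x8e  0xe3  0x14  0xe3 ]

  t0: 3c e5 e3 e5
  t1: e3 14 e5 8e
  t2: 8e e3 14 e3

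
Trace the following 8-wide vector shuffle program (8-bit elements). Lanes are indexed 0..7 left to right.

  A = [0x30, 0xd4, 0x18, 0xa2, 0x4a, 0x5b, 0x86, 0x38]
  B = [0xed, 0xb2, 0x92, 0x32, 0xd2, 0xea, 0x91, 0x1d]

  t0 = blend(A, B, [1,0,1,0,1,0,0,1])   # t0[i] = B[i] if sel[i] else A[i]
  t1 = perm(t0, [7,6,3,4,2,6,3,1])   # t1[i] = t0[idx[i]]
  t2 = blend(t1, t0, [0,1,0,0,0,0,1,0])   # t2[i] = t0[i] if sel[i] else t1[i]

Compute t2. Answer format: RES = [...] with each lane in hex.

  t0: ed d4 92 a2 d2 5b 86 1d
  t1: 1d 86 a2 d2 92 86 a2 d4
  t2: 1d d4 a2 d2 92 86 86 d4

RES = [0x1d, 0xd4, 0xa2, 0xd2, 0x92, 0x86, 0x86, 0xd4]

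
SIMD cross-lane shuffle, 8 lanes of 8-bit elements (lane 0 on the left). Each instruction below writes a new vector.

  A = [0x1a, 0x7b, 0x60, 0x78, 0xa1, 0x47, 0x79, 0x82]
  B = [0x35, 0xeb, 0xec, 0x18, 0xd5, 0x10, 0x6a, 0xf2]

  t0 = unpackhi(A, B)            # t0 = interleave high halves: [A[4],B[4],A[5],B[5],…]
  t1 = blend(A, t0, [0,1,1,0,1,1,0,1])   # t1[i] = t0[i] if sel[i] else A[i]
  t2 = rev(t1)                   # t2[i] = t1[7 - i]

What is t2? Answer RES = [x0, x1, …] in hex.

  t0: a1 d5 47 10 79 6a 82 f2
  t1: 1a d5 47 78 79 6a 79 f2
  t2: f2 79 6a 79 78 47 d5 1a

RES = [0xf2, 0x79, 0x6a, 0x79, 0x78, 0x47, 0xd5, 0x1a]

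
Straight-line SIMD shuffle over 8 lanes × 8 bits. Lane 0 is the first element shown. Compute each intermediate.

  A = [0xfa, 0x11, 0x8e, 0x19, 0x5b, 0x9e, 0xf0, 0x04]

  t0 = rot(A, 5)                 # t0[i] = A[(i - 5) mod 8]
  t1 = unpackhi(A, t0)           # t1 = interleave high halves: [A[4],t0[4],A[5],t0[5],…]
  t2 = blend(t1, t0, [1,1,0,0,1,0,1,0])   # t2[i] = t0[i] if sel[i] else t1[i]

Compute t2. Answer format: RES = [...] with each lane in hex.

RES = [ 0x19  0x5b  0x9e  0xfa  0x04  0x11  0x11  0x8e ]

t0 = [0x19, 0x5b, 0x9e, 0xf0, 0x04, 0xfa, 0x11, 0x8e]
t1 = [0x5b, 0x04, 0x9e, 0xfa, 0xf0, 0x11, 0x04, 0x8e]
t2 = [0x19, 0x5b, 0x9e, 0xfa, 0x04, 0x11, 0x11, 0x8e]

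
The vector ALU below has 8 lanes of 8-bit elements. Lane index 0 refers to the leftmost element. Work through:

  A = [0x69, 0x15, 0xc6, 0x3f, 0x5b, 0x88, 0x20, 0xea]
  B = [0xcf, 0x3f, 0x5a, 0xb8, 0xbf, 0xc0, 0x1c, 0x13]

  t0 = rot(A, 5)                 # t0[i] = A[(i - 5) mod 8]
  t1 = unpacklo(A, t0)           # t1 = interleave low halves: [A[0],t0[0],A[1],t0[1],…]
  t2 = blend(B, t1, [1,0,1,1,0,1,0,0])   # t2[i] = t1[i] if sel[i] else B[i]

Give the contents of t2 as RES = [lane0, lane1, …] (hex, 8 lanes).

RES = [0x69, 0x3f, 0x15, 0x5b, 0xbf, 0x88, 0x1c, 0x13]

  t0: 3f 5b 88 20 ea 69 15 c6
  t1: 69 3f 15 5b c6 88 3f 20
  t2: 69 3f 15 5b bf 88 1c 13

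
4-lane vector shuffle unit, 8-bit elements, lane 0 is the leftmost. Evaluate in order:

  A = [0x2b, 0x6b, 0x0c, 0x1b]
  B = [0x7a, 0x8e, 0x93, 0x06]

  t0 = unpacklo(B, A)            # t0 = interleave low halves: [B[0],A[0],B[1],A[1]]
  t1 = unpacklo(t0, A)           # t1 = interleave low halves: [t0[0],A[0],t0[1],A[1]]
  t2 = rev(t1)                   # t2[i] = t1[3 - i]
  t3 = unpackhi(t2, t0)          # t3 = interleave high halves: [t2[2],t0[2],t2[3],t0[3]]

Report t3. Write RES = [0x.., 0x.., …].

RES = [0x2b, 0x8e, 0x7a, 0x6b]

t0 = [0x7a, 0x2b, 0x8e, 0x6b]
t1 = [0x7a, 0x2b, 0x2b, 0x6b]
t2 = [0x6b, 0x2b, 0x2b, 0x7a]
t3 = [0x2b, 0x8e, 0x7a, 0x6b]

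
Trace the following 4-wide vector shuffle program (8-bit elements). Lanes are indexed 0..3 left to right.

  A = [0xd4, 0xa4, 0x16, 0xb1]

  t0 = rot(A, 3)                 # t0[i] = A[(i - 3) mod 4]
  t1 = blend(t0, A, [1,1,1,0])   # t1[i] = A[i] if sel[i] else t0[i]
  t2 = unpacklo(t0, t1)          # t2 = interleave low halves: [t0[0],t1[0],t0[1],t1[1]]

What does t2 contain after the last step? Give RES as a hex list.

  t0: a4 16 b1 d4
  t1: d4 a4 16 d4
  t2: a4 d4 16 a4

RES = [ 0xa4  0xd4  0x16  0xa4 ]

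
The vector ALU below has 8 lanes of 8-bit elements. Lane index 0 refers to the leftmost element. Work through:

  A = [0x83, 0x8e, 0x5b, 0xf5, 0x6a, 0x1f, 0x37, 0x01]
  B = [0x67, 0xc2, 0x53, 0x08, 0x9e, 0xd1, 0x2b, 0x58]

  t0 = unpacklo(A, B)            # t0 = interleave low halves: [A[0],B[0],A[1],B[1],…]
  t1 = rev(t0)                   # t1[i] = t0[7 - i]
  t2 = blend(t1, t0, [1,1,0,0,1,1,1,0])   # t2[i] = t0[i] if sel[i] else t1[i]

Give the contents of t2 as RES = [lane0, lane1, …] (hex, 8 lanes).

t0 = [0x83, 0x67, 0x8e, 0xc2, 0x5b, 0x53, 0xf5, 0x08]
t1 = [0x08, 0xf5, 0x53, 0x5b, 0xc2, 0x8e, 0x67, 0x83]
t2 = [0x83, 0x67, 0x53, 0x5b, 0x5b, 0x53, 0xf5, 0x83]

RES = [ 0x83  0x67  0x53  0x5b  0x5b  0x53  0xf5  0x83 ]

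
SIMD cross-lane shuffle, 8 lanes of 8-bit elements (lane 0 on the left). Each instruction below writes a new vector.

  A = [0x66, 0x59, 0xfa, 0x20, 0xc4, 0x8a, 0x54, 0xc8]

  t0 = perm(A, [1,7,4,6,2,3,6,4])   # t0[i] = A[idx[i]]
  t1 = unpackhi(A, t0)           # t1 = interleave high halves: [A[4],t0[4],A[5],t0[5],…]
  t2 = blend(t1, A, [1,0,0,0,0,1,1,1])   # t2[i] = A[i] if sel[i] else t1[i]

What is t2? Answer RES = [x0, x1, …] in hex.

  t0: 59 c8 c4 54 fa 20 54 c4
  t1: c4 fa 8a 20 54 54 c8 c4
  t2: 66 fa 8a 20 54 8a 54 c8

RES = [0x66, 0xfa, 0x8a, 0x20, 0x54, 0x8a, 0x54, 0xc8]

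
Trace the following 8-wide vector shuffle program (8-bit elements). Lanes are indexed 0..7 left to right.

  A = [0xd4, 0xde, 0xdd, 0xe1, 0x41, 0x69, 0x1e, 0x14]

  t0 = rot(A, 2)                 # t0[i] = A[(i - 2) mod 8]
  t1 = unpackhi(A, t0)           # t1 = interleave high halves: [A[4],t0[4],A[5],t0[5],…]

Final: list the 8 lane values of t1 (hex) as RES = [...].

RES = [ 0x41  0xdd  0x69  0xe1  0x1e  0x41  0x14  0x69 ]

  t0: 1e 14 d4 de dd e1 41 69
  t1: 41 dd 69 e1 1e 41 14 69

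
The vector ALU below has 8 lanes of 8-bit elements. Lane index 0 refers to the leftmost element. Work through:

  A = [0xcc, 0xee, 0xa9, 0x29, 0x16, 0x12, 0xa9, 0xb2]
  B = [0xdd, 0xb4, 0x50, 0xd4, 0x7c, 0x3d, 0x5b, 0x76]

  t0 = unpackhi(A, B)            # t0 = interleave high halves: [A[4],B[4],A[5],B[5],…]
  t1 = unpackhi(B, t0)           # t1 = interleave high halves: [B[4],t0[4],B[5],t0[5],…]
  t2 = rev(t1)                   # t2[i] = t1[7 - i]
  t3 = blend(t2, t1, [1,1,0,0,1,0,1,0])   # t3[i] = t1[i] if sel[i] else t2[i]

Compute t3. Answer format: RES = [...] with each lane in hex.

t0 = [0x16, 0x7c, 0x12, 0x3d, 0xa9, 0x5b, 0xb2, 0x76]
t1 = [0x7c, 0xa9, 0x3d, 0x5b, 0x5b, 0xb2, 0x76, 0x76]
t2 = [0x76, 0x76, 0xb2, 0x5b, 0x5b, 0x3d, 0xa9, 0x7c]
t3 = [0x7c, 0xa9, 0xb2, 0x5b, 0x5b, 0x3d, 0x76, 0x7c]

RES = [0x7c, 0xa9, 0xb2, 0x5b, 0x5b, 0x3d, 0x76, 0x7c]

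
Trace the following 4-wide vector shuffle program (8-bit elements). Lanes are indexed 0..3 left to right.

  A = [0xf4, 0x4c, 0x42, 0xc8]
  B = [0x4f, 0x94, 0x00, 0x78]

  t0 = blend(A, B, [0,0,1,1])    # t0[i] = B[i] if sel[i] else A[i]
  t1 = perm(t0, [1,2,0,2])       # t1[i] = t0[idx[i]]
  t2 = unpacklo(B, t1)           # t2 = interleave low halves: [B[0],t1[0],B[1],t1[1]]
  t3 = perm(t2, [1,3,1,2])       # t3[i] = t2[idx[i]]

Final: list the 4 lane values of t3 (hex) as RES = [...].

→ t0 |f4|4c|00|78|
→ t1 |4c|00|f4|00|
→ t2 |4f|4c|94|00|
→ t3 |4c|00|4c|94|

RES = [ 0x4c  0x00  0x4c  0x94 ]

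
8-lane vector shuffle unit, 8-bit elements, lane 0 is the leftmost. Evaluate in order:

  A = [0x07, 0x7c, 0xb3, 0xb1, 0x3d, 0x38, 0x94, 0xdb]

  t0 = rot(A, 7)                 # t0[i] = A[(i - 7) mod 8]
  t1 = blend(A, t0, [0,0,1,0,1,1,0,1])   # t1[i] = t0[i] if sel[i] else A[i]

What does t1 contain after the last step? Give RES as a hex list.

RES = [ 0x07  0x7c  0xb1  0xb1  0x38  0x94  0x94  0x07 ]

t0 = [0x7c, 0xb3, 0xb1, 0x3d, 0x38, 0x94, 0xdb, 0x07]
t1 = [0x07, 0x7c, 0xb1, 0xb1, 0x38, 0x94, 0x94, 0x07]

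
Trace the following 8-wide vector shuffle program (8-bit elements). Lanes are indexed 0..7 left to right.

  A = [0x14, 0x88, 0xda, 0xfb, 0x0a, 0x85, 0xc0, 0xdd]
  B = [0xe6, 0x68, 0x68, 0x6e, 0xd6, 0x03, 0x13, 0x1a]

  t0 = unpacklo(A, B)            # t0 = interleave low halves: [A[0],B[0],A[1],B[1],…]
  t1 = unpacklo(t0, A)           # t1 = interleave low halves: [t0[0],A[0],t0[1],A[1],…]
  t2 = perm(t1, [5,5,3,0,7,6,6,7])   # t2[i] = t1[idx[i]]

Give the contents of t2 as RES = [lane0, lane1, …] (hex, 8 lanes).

RES = [ 0xda  0xda  0x88  0x14  0xfb  0x68  0x68  0xfb ]

t0 = [0x14, 0xe6, 0x88, 0x68, 0xda, 0x68, 0xfb, 0x6e]
t1 = [0x14, 0x14, 0xe6, 0x88, 0x88, 0xda, 0x68, 0xfb]
t2 = [0xda, 0xda, 0x88, 0x14, 0xfb, 0x68, 0x68, 0xfb]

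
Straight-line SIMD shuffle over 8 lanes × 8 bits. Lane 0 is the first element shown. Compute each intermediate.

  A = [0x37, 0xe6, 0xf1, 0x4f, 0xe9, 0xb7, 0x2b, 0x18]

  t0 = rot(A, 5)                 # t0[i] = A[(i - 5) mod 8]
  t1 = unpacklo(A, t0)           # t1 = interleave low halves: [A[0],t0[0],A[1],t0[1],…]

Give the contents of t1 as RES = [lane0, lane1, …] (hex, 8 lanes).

RES = [ 0x37  0x4f  0xe6  0xe9  0xf1  0xb7  0x4f  0x2b ]

→ t0 |4f|e9|b7|2b|18|37|e6|f1|
→ t1 |37|4f|e6|e9|f1|b7|4f|2b|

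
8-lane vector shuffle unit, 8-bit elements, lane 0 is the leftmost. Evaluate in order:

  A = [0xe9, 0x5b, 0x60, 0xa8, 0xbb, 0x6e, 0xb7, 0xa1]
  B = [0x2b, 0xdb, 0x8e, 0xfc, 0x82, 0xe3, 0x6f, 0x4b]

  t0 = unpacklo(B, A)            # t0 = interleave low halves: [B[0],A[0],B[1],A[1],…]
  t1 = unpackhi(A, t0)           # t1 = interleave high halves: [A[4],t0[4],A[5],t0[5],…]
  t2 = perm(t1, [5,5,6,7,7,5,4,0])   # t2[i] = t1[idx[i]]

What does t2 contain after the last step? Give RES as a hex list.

RES = [ 0xfc  0xfc  0xa1  0xa8  0xa8  0xfc  0xb7  0xbb ]

→ t0 |2b|e9|db|5b|8e|60|fc|a8|
→ t1 |bb|8e|6e|60|b7|fc|a1|a8|
→ t2 |fc|fc|a1|a8|a8|fc|b7|bb|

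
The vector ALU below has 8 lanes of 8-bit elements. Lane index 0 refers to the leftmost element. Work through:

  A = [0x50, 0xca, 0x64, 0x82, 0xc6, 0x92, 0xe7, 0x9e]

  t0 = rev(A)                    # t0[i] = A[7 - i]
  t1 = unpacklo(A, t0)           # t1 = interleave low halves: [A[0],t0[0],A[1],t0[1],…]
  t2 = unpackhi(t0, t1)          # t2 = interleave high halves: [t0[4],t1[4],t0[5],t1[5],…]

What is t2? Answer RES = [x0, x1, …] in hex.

→ t0 |9e|e7|92|c6|82|64|ca|50|
→ t1 |50|9e|ca|e7|64|92|82|c6|
→ t2 |82|64|64|92|ca|82|50|c6|

RES = [ 0x82  0x64  0x64  0x92  0xca  0x82  0x50  0xc6 ]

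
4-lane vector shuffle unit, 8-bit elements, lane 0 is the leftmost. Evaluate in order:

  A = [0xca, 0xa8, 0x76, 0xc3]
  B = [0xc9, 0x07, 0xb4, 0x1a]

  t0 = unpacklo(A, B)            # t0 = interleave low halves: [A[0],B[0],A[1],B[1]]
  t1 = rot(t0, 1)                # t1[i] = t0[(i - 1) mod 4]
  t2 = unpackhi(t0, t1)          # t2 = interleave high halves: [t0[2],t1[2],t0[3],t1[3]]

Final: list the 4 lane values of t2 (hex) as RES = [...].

RES = [0xa8, 0xc9, 0x07, 0xa8]

  t0: ca c9 a8 07
  t1: 07 ca c9 a8
  t2: a8 c9 07 a8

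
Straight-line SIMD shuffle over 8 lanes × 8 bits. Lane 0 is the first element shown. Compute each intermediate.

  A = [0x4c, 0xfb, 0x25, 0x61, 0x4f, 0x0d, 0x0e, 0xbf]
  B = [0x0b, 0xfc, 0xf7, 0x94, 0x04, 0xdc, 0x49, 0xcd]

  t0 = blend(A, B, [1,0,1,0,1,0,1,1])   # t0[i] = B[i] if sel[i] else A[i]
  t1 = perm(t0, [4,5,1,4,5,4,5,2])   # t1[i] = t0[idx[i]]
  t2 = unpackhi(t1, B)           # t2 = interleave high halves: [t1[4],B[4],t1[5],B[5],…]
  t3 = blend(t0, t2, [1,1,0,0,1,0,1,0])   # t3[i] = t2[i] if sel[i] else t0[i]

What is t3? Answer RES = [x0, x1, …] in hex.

RES = [ 0x0d  0x04  0xf7  0x61  0x0d  0x0d  0xf7  0xcd ]

→ t0 |0b|fb|f7|61|04|0d|49|cd|
→ t1 |04|0d|fb|04|0d|04|0d|f7|
→ t2 |0d|04|04|dc|0d|49|f7|cd|
→ t3 |0d|04|f7|61|0d|0d|f7|cd|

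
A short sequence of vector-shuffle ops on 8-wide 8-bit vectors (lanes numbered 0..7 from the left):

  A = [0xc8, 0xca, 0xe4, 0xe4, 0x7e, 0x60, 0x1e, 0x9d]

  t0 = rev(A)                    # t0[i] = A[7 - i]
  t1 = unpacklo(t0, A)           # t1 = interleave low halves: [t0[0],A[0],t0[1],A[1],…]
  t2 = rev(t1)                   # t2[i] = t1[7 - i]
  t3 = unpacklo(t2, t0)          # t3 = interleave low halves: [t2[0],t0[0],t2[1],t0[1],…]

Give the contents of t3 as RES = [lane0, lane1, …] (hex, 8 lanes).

RES = [0xe4, 0x9d, 0x7e, 0x1e, 0xe4, 0x60, 0x60, 0x7e]

  t0: 9d 1e 60 7e e4 e4 ca c8
  t1: 9d c8 1e ca 60 e4 7e e4
  t2: e4 7e e4 60 ca 1e c8 9d
  t3: e4 9d 7e 1e e4 60 60 7e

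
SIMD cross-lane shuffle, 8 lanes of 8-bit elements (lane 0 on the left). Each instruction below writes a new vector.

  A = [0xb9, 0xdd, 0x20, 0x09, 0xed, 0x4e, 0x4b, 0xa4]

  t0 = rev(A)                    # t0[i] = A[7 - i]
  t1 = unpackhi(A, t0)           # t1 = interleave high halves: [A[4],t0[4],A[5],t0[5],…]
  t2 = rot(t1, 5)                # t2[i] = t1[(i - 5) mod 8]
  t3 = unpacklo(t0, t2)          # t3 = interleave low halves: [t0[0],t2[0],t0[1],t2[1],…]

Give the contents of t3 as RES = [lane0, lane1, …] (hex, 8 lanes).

→ t0 |a4|4b|4e|ed|09|20|dd|b9|
→ t1 |ed|09|4e|20|4b|dd|a4|b9|
→ t2 |20|4b|dd|a4|b9|ed|09|4e|
→ t3 |a4|20|4b|4b|4e|dd|ed|a4|

RES = [0xa4, 0x20, 0x4b, 0x4b, 0x4e, 0xdd, 0xed, 0xa4]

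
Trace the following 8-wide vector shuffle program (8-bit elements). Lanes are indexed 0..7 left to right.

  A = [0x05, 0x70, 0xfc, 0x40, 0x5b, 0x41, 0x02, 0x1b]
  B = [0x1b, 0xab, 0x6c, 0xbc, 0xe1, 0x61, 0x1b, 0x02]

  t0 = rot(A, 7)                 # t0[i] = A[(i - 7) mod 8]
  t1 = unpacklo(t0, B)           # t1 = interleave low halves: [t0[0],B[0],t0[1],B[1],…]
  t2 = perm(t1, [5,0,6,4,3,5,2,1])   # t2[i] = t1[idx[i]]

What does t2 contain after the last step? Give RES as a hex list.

RES = [0x6c, 0x70, 0x5b, 0x40, 0xab, 0x6c, 0xfc, 0x1b]

t0 = [0x70, 0xfc, 0x40, 0x5b, 0x41, 0x02, 0x1b, 0x05]
t1 = [0x70, 0x1b, 0xfc, 0xab, 0x40, 0x6c, 0x5b, 0xbc]
t2 = [0x6c, 0x70, 0x5b, 0x40, 0xab, 0x6c, 0xfc, 0x1b]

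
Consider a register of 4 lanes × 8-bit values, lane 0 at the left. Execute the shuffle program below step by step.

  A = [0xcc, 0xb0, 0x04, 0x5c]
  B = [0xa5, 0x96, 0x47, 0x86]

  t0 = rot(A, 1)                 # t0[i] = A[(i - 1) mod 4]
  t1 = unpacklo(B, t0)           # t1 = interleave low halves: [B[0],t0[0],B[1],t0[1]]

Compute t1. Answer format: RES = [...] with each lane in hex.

t0 = [0x5c, 0xcc, 0xb0, 0x04]
t1 = [0xa5, 0x5c, 0x96, 0xcc]

RES = [0xa5, 0x5c, 0x96, 0xcc]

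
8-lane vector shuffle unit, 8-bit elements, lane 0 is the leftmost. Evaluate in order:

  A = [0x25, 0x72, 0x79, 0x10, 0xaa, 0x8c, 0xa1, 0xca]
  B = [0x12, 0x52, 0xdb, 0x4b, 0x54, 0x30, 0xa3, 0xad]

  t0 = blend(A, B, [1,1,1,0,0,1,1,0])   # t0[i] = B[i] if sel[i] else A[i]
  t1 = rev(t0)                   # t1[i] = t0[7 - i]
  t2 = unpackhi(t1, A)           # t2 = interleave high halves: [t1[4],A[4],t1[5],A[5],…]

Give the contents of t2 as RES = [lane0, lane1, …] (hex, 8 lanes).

→ t0 |12|52|db|10|aa|30|a3|ca|
→ t1 |ca|a3|30|aa|10|db|52|12|
→ t2 |10|aa|db|8c|52|a1|12|ca|

RES = [0x10, 0xaa, 0xdb, 0x8c, 0x52, 0xa1, 0x12, 0xca]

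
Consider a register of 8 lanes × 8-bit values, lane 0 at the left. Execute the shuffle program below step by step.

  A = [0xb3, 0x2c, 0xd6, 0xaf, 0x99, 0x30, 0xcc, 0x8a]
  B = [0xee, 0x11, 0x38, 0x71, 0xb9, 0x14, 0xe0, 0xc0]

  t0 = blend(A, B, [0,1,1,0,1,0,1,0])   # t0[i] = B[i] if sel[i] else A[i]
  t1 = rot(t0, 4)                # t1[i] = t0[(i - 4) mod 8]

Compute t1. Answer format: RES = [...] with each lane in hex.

RES = [0xb9, 0x30, 0xe0, 0x8a, 0xb3, 0x11, 0x38, 0xaf]

→ t0 |b3|11|38|af|b9|30|e0|8a|
→ t1 |b9|30|e0|8a|b3|11|38|af|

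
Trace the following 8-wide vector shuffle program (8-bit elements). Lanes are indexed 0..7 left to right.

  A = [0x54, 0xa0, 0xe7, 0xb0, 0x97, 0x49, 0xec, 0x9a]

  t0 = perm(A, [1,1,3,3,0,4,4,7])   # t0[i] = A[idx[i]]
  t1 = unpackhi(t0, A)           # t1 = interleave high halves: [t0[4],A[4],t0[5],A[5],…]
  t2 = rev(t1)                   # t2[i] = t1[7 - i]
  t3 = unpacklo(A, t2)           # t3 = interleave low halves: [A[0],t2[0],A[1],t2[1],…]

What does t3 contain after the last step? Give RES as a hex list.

RES = [ 0x54  0x9a  0xa0  0x9a  0xe7  0xec  0xb0  0x97 ]

→ t0 |a0|a0|b0|b0|54|97|97|9a|
→ t1 |54|97|97|49|97|ec|9a|9a|
→ t2 |9a|9a|ec|97|49|97|97|54|
→ t3 |54|9a|a0|9a|e7|ec|b0|97|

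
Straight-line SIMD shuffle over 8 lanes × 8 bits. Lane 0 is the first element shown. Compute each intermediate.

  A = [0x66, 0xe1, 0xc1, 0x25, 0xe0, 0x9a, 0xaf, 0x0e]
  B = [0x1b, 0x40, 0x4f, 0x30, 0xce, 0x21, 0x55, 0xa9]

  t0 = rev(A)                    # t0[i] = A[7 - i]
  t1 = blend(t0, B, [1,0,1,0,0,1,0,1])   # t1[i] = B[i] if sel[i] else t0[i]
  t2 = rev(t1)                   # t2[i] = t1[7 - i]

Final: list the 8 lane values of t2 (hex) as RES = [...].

  t0: 0e af 9a e0 25 c1 e1 66
  t1: 1b af 4f e0 25 21 e1 a9
  t2: a9 e1 21 25 e0 4f af 1b

RES = [0xa9, 0xe1, 0x21, 0x25, 0xe0, 0x4f, 0xaf, 0x1b]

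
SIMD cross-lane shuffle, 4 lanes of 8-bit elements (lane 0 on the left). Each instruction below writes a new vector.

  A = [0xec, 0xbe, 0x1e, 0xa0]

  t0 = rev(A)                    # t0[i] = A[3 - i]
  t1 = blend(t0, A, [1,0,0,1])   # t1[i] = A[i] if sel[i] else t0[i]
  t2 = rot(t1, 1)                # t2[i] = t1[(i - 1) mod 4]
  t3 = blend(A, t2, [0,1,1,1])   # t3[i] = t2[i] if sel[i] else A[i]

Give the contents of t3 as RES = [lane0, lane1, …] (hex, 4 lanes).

→ t0 |a0|1e|be|ec|
→ t1 |ec|1e|be|a0|
→ t2 |a0|ec|1e|be|
→ t3 |ec|ec|1e|be|

RES = [ 0xec  0xec  0x1e  0xbe ]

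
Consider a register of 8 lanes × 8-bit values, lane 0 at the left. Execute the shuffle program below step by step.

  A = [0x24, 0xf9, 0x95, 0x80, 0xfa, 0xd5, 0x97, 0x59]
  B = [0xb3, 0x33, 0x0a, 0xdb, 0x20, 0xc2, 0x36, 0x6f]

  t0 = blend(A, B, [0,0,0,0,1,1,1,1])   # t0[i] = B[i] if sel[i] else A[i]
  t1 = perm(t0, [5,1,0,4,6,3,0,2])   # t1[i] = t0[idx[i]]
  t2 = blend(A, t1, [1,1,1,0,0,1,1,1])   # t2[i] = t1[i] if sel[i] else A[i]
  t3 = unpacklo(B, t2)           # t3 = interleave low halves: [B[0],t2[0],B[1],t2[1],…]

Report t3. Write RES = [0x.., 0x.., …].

→ t0 |24|f9|95|80|20|c2|36|6f|
→ t1 |c2|f9|24|20|36|80|24|95|
→ t2 |c2|f9|24|80|fa|80|24|95|
→ t3 |b3|c2|33|f9|0a|24|db|80|

RES = [0xb3, 0xc2, 0x33, 0xf9, 0x0a, 0x24, 0xdb, 0x80]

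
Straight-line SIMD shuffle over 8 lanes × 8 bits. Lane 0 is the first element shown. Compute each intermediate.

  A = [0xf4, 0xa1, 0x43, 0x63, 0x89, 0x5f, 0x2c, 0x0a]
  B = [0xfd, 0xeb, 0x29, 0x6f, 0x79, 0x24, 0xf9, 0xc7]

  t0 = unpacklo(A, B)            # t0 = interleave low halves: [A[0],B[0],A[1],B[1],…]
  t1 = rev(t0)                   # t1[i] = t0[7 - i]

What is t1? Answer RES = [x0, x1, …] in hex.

RES = [0x6f, 0x63, 0x29, 0x43, 0xeb, 0xa1, 0xfd, 0xf4]

t0 = [0xf4, 0xfd, 0xa1, 0xeb, 0x43, 0x29, 0x63, 0x6f]
t1 = [0x6f, 0x63, 0x29, 0x43, 0xeb, 0xa1, 0xfd, 0xf4]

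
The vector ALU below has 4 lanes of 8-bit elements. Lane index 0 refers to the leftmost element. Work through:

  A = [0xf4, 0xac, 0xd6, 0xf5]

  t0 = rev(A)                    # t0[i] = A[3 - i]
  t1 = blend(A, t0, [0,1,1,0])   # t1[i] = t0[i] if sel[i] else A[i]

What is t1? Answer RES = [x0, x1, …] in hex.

t0 = [0xf5, 0xd6, 0xac, 0xf4]
t1 = [0xf4, 0xd6, 0xac, 0xf5]

RES = [ 0xf4  0xd6  0xac  0xf5 ]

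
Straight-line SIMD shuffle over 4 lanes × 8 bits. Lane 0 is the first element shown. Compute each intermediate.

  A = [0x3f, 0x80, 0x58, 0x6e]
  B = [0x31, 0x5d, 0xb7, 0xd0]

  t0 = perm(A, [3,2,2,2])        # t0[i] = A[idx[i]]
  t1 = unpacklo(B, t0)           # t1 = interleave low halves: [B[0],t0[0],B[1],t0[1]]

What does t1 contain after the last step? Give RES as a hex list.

→ t0 |6e|58|58|58|
→ t1 |31|6e|5d|58|

RES = [0x31, 0x6e, 0x5d, 0x58]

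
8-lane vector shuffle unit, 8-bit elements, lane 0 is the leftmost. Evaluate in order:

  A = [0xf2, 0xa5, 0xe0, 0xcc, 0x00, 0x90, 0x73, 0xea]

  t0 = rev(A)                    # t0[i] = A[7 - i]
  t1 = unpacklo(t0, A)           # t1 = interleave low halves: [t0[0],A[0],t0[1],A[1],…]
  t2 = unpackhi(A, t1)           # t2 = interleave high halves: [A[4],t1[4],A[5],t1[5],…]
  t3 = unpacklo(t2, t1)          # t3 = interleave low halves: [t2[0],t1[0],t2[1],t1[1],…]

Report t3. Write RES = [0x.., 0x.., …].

RES = [ 0x00  0xea  0x90  0xf2  0x90  0x73  0xe0  0xa5 ]

  t0: ea 73 90 00 cc e0 a5 f2
  t1: ea f2 73 a5 90 e0 00 cc
  t2: 00 90 90 e0 73 00 ea cc
  t3: 00 ea 90 f2 90 73 e0 a5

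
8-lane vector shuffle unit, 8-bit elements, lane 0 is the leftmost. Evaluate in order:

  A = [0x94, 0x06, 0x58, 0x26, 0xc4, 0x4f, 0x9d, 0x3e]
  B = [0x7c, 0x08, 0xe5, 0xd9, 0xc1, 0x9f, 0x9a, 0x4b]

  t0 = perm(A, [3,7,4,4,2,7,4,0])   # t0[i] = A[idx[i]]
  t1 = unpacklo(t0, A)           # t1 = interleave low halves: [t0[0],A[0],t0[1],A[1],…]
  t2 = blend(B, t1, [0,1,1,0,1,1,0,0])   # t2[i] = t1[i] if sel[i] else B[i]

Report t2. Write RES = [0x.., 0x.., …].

RES = [ 0x7c  0x94  0x3e  0xd9  0xc4  0x58  0x9a  0x4b ]

t0 = [0x26, 0x3e, 0xc4, 0xc4, 0x58, 0x3e, 0xc4, 0x94]
t1 = [0x26, 0x94, 0x3e, 0x06, 0xc4, 0x58, 0xc4, 0x26]
t2 = [0x7c, 0x94, 0x3e, 0xd9, 0xc4, 0x58, 0x9a, 0x4b]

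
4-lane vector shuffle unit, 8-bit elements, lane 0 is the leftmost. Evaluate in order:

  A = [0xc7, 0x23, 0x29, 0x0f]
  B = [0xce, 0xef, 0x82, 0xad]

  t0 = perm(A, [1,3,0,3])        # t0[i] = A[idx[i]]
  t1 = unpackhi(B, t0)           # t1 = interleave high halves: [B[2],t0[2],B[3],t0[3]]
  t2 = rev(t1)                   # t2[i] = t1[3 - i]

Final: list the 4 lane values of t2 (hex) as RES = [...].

RES = [0x0f, 0xad, 0xc7, 0x82]

  t0: 23 0f c7 0f
  t1: 82 c7 ad 0f
  t2: 0f ad c7 82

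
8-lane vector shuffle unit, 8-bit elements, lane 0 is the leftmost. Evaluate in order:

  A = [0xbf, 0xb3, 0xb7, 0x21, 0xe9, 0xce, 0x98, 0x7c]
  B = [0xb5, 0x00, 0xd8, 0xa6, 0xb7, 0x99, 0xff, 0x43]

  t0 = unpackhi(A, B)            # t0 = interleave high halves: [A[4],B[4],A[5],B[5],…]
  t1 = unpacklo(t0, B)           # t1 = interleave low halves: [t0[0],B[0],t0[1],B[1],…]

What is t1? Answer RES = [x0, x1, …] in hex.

RES = [0xe9, 0xb5, 0xb7, 0x00, 0xce, 0xd8, 0x99, 0xa6]

  t0: e9 b7 ce 99 98 ff 7c 43
  t1: e9 b5 b7 00 ce d8 99 a6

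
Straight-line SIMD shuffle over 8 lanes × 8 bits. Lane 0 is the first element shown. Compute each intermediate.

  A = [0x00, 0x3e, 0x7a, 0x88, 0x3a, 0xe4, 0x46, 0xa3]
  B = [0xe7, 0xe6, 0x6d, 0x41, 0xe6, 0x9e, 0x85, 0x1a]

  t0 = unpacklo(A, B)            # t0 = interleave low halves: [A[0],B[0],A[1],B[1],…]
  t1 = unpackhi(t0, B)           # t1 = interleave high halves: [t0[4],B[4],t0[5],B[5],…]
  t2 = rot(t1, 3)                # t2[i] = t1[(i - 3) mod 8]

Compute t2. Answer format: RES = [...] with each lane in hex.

RES = [0x85, 0x41, 0x1a, 0x7a, 0xe6, 0x6d, 0x9e, 0x88]

  t0: 00 e7 3e e6 7a 6d 88 41
  t1: 7a e6 6d 9e 88 85 41 1a
  t2: 85 41 1a 7a e6 6d 9e 88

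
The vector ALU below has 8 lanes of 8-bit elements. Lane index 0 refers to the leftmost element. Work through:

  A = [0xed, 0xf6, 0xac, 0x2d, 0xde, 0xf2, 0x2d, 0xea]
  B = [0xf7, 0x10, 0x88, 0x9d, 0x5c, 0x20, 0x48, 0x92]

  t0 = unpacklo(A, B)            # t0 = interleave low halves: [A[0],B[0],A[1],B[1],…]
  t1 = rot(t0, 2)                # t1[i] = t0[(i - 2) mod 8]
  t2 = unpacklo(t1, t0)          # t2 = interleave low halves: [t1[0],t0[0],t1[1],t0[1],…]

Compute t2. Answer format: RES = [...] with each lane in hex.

RES = [ 0x2d  0xed  0x9d  0xf7  0xed  0xf6  0xf7  0x10 ]

  t0: ed f7 f6 10 ac 88 2d 9d
  t1: 2d 9d ed f7 f6 10 ac 88
  t2: 2d ed 9d f7 ed f6 f7 10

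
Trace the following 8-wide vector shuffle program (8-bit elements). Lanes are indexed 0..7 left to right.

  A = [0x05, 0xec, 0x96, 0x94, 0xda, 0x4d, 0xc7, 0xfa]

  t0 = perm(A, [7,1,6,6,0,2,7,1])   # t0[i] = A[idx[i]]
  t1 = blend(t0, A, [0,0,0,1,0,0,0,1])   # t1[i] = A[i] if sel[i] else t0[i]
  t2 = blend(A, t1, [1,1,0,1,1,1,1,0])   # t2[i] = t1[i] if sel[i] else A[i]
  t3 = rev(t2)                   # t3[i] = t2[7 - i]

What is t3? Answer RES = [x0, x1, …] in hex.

t0 = [0xfa, 0xec, 0xc7, 0xc7, 0x05, 0x96, 0xfa, 0xec]
t1 = [0xfa, 0xec, 0xc7, 0x94, 0x05, 0x96, 0xfa, 0xfa]
t2 = [0xfa, 0xec, 0x96, 0x94, 0x05, 0x96, 0xfa, 0xfa]
t3 = [0xfa, 0xfa, 0x96, 0x05, 0x94, 0x96, 0xec, 0xfa]

RES = [0xfa, 0xfa, 0x96, 0x05, 0x94, 0x96, 0xec, 0xfa]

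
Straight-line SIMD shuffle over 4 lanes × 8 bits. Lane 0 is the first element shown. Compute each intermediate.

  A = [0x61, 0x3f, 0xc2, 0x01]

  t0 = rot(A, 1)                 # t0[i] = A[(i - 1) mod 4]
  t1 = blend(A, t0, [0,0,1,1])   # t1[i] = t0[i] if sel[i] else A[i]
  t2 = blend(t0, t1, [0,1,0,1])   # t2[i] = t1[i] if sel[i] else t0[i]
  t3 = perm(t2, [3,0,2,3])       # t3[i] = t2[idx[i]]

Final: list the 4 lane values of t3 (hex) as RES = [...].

RES = [0xc2, 0x01, 0x3f, 0xc2]

→ t0 |01|61|3f|c2|
→ t1 |61|3f|3f|c2|
→ t2 |01|3f|3f|c2|
→ t3 |c2|01|3f|c2|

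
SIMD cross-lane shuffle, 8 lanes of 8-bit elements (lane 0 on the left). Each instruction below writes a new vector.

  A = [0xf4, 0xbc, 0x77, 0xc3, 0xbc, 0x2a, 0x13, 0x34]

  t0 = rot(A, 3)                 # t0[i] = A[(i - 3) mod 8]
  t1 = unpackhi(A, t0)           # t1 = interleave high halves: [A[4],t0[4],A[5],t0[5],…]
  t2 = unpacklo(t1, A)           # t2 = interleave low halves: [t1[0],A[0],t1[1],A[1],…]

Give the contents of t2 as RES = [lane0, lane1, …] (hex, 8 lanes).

RES = [ 0xbc  0xf4  0xbc  0xbc  0x2a  0x77  0x77  0xc3 ]

  t0: 2a 13 34 f4 bc 77 c3 bc
  t1: bc bc 2a 77 13 c3 34 bc
  t2: bc f4 bc bc 2a 77 77 c3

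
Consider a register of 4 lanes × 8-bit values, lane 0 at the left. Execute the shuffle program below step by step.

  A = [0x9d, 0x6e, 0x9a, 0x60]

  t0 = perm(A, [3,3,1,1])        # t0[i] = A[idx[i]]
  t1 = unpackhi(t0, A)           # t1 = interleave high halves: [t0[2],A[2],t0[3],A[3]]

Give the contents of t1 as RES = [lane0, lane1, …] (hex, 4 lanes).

RES = [0x6e, 0x9a, 0x6e, 0x60]

t0 = [0x60, 0x60, 0x6e, 0x6e]
t1 = [0x6e, 0x9a, 0x6e, 0x60]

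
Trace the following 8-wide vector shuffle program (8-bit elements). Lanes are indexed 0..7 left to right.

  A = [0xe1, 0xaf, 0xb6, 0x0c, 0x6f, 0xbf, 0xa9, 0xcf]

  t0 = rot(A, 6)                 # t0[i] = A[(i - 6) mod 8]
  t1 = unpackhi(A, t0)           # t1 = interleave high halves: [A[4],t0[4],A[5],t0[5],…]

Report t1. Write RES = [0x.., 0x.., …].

RES = [0x6f, 0xa9, 0xbf, 0xcf, 0xa9, 0xe1, 0xcf, 0xaf]

→ t0 |b6|0c|6f|bf|a9|cf|e1|af|
→ t1 |6f|a9|bf|cf|a9|e1|cf|af|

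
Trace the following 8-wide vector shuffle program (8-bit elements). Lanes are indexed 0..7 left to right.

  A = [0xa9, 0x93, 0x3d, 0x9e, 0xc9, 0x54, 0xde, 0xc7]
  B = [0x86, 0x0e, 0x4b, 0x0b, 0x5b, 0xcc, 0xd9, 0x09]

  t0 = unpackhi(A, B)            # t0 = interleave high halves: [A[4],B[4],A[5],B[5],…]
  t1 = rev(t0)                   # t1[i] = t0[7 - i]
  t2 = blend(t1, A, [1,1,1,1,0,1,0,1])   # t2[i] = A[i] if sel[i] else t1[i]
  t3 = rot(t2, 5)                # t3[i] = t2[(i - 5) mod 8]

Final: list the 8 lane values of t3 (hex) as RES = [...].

RES = [0x9e, 0xcc, 0x54, 0x5b, 0xc7, 0xa9, 0x93, 0x3d]

t0 = [0xc9, 0x5b, 0x54, 0xcc, 0xde, 0xd9, 0xc7, 0x09]
t1 = [0x09, 0xc7, 0xd9, 0xde, 0xcc, 0x54, 0x5b, 0xc9]
t2 = [0xa9, 0x93, 0x3d, 0x9e, 0xcc, 0x54, 0x5b, 0xc7]
t3 = [0x9e, 0xcc, 0x54, 0x5b, 0xc7, 0xa9, 0x93, 0x3d]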